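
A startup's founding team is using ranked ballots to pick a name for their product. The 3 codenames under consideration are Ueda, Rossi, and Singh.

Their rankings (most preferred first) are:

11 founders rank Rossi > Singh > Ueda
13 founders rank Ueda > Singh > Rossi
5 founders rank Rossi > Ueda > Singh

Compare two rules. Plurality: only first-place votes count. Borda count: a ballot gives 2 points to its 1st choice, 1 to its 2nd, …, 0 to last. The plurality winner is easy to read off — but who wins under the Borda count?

Rossi

Plurality first-place counts: Ueda 13, Rossi 16, Singh 0 → Rossi.
Borda totals: Ueda 31, Rossi 32, Singh 24 → Rossi.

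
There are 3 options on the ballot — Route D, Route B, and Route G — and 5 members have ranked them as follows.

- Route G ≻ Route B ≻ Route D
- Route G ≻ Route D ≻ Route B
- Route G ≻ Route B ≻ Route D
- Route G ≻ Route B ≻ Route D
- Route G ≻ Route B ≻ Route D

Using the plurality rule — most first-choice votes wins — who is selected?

Route G

First-place vote totals:
  Route D: 0
  Route B: 0
  Route G: 5
Route G has the most first-place votes.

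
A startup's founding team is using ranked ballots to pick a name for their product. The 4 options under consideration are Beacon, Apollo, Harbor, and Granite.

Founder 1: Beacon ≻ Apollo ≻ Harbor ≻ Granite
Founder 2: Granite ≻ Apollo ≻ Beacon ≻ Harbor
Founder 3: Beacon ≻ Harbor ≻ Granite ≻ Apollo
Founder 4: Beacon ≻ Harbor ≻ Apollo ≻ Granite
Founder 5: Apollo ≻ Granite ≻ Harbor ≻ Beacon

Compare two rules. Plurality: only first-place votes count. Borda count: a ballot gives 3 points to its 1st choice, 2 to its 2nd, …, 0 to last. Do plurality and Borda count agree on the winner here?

Yes

Plurality first-place counts: Beacon 3, Apollo 1, Harbor 0, Granite 1 → Beacon.
Borda totals: Beacon 10, Apollo 8, Harbor 6, Granite 6 → Beacon.
The two rules agree on Beacon.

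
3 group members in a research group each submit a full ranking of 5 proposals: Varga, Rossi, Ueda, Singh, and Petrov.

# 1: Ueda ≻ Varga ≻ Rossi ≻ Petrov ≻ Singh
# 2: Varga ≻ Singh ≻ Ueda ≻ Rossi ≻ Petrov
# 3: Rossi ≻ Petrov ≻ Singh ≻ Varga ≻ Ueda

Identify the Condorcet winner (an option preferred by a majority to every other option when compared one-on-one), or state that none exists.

Varga

Head-to-head results (3 voters total):
Varga vs Rossi: Varga wins 2–1.
Varga vs Ueda: Varga wins 2–1.
Varga vs Singh: Varga wins 2–1.
Varga vs Petrov: Varga wins 2–1.
Rossi vs Ueda: Ueda wins 2–1.
Rossi vs Singh: Rossi wins 2–1.
Rossi vs Petrov: Rossi wins 3–0.
Ueda vs Singh: Singh wins 2–1.
Ueda vs Petrov: Ueda wins 2–1.
Singh vs Petrov: Petrov wins 2–1.
Varga beats each rival — Rossi (2–1), Ueda (2–1), Singh (2–1), Petrov (2–1) — so Varga is the Condorcet winner.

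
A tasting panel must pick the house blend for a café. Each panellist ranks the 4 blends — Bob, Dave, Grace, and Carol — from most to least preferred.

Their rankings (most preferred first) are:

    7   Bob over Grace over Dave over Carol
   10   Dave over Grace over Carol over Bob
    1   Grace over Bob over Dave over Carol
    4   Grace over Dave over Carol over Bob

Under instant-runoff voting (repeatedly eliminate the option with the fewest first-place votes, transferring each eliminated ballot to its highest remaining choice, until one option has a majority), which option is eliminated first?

Carol

Round 1: Dave 10, Bob 7, Grace 5, Carol 0. Carol has the fewest and is eliminated.
Round 2: Dave 10, Bob 7, Grace 5. Grace has the fewest and is eliminated.
Round 3: Dave 14, Bob 8. Dave has a majority.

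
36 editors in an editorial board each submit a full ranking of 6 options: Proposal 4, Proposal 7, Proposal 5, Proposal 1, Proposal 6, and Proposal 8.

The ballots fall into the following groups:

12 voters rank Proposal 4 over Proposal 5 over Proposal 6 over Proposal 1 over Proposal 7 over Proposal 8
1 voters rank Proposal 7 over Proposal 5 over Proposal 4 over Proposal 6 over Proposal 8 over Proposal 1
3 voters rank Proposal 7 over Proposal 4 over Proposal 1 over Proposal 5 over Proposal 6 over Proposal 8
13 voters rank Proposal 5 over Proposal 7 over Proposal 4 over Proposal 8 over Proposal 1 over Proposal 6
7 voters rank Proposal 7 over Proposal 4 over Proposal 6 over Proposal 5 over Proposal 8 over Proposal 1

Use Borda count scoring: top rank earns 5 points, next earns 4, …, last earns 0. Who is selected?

Borda scores:
  Proposal 4: 12·5 + 3 + 3·4 + 13·3 + 7·4 = 142
  Proposal 7: 12·1 + 5 + 3·5 + 13·4 + 7·5 = 119
  Proposal 5: 12·4 + 4 + 3·2 + 13·5 + 7·2 = 137
  Proposal 1: 12·2 + 0 + 3·3 + 13·1 + 7·0 = 46
  Proposal 6: 12·3 + 2 + 3·1 + 13·0 + 7·3 = 62
  Proposal 8: 12·0 + 1 + 3·0 + 13·2 + 7·1 = 34
Proposal 4 has the highest total.

Proposal 4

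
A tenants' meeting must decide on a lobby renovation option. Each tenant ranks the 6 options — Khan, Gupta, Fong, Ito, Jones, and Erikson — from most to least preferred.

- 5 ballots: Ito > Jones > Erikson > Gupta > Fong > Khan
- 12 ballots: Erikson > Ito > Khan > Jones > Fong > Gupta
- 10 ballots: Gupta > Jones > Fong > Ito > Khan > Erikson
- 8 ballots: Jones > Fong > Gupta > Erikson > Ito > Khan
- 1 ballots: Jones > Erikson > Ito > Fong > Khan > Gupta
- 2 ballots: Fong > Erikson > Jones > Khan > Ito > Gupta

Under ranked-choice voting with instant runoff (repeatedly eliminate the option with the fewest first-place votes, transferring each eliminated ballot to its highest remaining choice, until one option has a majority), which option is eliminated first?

Khan

Round 1: Erikson 12, Gupta 10, Jones 9, Ito 5, Fong 2, Khan 0. Khan has the fewest and is eliminated.
Round 2: Erikson 12, Gupta 10, Jones 9, Ito 5, Fong 2. Fong has the fewest and is eliminated.
Round 3: Erikson 14, Gupta 10, Jones 9, Ito 5. Ito has the fewest and is eliminated.
Round 4: Jones 14, Erikson 14, Gupta 10. Gupta has the fewest and is eliminated.
Round 5: Jones 24, Erikson 14. Jones has a majority.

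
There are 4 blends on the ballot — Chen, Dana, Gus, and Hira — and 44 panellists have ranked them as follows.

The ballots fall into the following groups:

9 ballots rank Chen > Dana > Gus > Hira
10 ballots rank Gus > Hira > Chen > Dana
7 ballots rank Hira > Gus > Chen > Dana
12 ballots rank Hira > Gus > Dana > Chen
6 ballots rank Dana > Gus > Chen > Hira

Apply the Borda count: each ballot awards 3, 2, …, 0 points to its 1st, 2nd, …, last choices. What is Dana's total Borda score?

Borda scores:
  Chen: 9·3 + 10·1 + 7·1 + 12·0 + 6·1 = 50
  Dana: 9·2 + 10·0 + 7·0 + 12·1 + 6·3 = 48
  Gus: 9·1 + 10·3 + 7·2 + 12·2 + 6·2 = 89
  Hira: 9·0 + 10·2 + 7·3 + 12·3 + 6·0 = 77

48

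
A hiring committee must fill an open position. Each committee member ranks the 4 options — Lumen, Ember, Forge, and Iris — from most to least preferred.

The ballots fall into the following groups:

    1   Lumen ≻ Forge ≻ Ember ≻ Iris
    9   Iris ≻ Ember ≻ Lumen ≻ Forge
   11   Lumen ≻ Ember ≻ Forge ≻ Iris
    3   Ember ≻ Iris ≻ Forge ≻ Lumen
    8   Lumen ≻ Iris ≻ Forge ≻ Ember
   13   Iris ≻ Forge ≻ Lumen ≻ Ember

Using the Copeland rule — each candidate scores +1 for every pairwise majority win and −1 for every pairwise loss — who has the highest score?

Iris

Pairwise results:
  Lumen vs Ember: Lumen wins 33–12.
  Lumen vs Forge: Lumen wins 29–16.
  Lumen vs Iris: Iris wins 25–20.
  Ember vs Forge: Ember wins 23–22.
  Ember vs Iris: Iris wins 30–15.
  Forge vs Iris: Iris wins 33–12.
Copeland scores (wins − losses):
  Lumen: 2 − 1 = 1
  Ember: 1 − 2 = -1
  Forge: 0 − 3 = -3
  Iris: 3 − 0 = 3
Iris has the best Copeland score.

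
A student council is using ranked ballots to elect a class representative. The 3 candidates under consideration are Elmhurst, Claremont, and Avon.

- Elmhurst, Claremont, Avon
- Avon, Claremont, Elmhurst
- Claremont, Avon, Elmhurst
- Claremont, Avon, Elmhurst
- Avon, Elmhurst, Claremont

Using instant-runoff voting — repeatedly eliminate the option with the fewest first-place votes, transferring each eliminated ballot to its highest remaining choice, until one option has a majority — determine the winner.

Round 1: Claremont 2, Avon 2, Elmhurst 1. Elmhurst has the fewest and is eliminated.
Round 2: Claremont 3, Avon 2. Claremont has a majority.

Claremont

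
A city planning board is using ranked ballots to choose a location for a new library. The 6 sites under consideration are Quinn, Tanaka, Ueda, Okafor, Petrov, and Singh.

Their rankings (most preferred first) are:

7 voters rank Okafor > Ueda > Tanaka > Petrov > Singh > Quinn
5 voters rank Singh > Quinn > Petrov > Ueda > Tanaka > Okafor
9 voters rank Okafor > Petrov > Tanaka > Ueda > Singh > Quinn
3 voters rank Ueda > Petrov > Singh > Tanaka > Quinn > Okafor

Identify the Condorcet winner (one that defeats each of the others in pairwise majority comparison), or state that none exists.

Head-to-head results (24 voters total):
Quinn vs Tanaka: Tanaka wins 19–5.
Quinn vs Ueda: Ueda wins 19–5.
Quinn vs Okafor: Okafor wins 16–8.
Quinn vs Petrov: Petrov wins 19–5.
Quinn vs Singh: Singh wins 24–0.
Tanaka vs Ueda: Ueda wins 15–9.
Tanaka vs Okafor: Okafor wins 16–8.
Tanaka vs Petrov: Petrov wins 17–7.
Tanaka vs Singh: Tanaka wins 16–8.
Ueda vs Okafor: Okafor wins 16–8.
Ueda vs Petrov: Petrov wins 14–10.
Ueda vs Singh: Ueda wins 19–5.
Okafor vs Petrov: Okafor wins 16–8.
Okafor vs Singh: Okafor wins 16–8.
Petrov vs Singh: Petrov wins 19–5.
Okafor beats each rival — Quinn (16–8), Tanaka (16–8), Ueda (16–8), Petrov (16–8), Singh (16–8) — so Okafor is the Condorcet winner.

Okafor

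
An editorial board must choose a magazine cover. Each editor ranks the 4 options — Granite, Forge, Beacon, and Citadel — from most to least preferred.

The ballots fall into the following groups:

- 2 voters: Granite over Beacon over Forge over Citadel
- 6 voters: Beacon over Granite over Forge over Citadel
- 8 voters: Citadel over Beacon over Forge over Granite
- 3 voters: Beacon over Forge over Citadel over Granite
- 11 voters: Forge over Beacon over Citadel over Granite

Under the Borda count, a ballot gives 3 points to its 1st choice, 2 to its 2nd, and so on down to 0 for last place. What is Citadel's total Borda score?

38

Borda scores:
  Granite: 2·3 + 6·2 + 8·0 + 3·0 + 11·0 = 18
  Forge: 2·1 + 6·1 + 8·1 + 3·2 + 11·3 = 55
  Beacon: 2·2 + 6·3 + 8·2 + 3·3 + 11·2 = 69
  Citadel: 2·0 + 6·0 + 8·3 + 3·1 + 11·1 = 38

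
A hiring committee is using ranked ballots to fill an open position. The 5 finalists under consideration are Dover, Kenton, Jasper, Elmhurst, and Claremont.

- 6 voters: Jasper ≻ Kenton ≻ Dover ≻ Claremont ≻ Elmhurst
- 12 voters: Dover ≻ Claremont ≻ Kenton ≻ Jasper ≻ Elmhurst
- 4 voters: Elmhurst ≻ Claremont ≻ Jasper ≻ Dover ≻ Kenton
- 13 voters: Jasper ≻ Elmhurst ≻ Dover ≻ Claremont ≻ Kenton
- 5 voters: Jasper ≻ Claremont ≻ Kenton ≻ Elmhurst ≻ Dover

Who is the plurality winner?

Jasper

First-place vote totals:
  Dover: 12
  Kenton: 0
  Jasper: 24
  Elmhurst: 4
  Claremont: 0
Jasper has the most first-place votes.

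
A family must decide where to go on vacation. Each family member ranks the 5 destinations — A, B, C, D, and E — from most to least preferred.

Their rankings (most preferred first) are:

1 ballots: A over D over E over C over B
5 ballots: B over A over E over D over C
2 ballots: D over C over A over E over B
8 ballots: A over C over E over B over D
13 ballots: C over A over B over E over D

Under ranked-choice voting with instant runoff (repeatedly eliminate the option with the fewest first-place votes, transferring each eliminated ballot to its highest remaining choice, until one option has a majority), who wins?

Round 1: C 13, A 9, B 5, D 2, E 0. E has the fewest and is eliminated.
Round 2: C 13, A 9, B 5, D 2. D has the fewest and is eliminated.
Round 3: C 15, A 9, B 5. C has a majority.

C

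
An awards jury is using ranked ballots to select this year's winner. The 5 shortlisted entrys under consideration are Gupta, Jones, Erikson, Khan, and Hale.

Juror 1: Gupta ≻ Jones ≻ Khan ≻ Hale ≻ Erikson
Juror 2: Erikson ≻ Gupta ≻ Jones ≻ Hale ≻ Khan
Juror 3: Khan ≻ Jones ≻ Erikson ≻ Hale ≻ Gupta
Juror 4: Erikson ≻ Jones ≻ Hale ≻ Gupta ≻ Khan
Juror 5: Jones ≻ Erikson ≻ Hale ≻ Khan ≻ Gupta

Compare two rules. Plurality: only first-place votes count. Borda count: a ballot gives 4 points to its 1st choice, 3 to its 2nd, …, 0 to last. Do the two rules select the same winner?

No

Plurality first-place counts: Gupta 1, Jones 1, Erikson 2, Khan 1, Hale 0 → Erikson.
Borda totals: Gupta 8, Jones 15, Erikson 13, Khan 7, Hale 7 → Jones.
The two rules disagree: plurality picks Erikson, Borda picks Jones.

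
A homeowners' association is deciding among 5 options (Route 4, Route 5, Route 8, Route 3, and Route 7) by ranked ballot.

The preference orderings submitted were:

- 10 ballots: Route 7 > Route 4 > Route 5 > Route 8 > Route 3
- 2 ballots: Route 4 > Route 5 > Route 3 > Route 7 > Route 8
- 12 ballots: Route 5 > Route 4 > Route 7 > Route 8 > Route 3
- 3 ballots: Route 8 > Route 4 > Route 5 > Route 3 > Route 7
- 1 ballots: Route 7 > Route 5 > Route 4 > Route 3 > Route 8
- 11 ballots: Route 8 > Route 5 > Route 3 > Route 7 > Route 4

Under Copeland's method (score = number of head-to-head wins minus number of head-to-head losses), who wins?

Pairwise results:
  Route 4 vs Route 5: Route 5 wins 24–15.
  Route 4 vs Route 8: Route 4 wins 25–14.
  Route 4 vs Route 3: Route 4 wins 28–11.
  Route 4 vs Route 7: Route 7 wins 22–17.
  Route 5 vs Route 8: Route 5 wins 25–14.
  Route 5 vs Route 3: Route 5 wins 39–0.
  Route 5 vs Route 7: Route 5 wins 28–11.
  Route 8 vs Route 3: Route 8 wins 36–3.
  Route 8 vs Route 7: Route 7 wins 25–14.
  Route 3 vs Route 7: Route 7 wins 23–16.
Copeland scores (wins − losses):
  Route 4: 2 − 2 = 0
  Route 5: 4 − 0 = 4
  Route 8: 1 − 3 = -2
  Route 3: 0 − 4 = -4
  Route 7: 3 − 1 = 2
Route 5 has the best Copeland score.

Route 5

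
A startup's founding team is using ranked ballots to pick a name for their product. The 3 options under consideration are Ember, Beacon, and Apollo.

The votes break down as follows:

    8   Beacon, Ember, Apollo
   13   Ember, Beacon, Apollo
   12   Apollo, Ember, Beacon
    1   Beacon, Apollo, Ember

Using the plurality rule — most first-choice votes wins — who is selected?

Ember

First-place vote totals:
  Ember: 13
  Beacon: 9
  Apollo: 12
Ember has the most first-place votes.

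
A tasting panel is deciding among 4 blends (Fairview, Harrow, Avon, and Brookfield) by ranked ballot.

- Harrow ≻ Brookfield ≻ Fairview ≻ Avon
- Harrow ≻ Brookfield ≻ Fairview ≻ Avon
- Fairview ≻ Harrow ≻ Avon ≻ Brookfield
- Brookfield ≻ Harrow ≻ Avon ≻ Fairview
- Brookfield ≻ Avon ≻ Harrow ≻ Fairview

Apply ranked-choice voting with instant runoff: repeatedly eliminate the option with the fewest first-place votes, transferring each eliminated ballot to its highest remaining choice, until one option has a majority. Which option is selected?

Round 1: Harrow 2, Brookfield 2, Fairview 1, Avon 0. Avon has the fewest and is eliminated.
Round 2: Harrow 2, Brookfield 2, Fairview 1. Fairview has the fewest and is eliminated.
Round 3: Harrow 3, Brookfield 2. Harrow has a majority.

Harrow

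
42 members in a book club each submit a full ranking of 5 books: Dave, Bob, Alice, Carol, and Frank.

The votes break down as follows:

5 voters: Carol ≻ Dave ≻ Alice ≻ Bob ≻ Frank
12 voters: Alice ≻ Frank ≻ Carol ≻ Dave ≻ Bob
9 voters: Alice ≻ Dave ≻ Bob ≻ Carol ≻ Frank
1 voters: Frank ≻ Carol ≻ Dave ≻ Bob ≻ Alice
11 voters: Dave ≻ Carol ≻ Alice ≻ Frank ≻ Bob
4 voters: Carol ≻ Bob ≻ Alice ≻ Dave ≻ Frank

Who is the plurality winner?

Alice

First-place vote totals:
  Dave: 11
  Bob: 0
  Alice: 21
  Carol: 9
  Frank: 1
Alice has the most first-place votes.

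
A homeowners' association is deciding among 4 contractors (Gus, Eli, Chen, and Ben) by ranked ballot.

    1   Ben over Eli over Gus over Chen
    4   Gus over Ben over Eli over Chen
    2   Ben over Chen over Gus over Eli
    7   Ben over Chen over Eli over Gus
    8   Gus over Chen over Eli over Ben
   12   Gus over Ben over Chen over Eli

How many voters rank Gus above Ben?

24

Ballots ranking Gus above Ben: 4+8+12 = 24.
Ballots ranking Ben above Gus: 1+2+7 = 10.
So 24 of 34 voters prefer Gus to Ben.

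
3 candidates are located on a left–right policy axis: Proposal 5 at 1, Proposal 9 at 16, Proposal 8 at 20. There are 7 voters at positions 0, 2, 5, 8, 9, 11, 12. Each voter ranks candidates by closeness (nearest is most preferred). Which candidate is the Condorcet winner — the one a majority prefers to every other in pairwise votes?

With single-peaked preferences on a line, the Condorcet winner is the candidate closest to the median voter.
The median voter (position 8) is closest to Proposal 5 at 1.
Check: Proposal 5 vs Proposal 8 — voters closer to Proposal 5: 5 of 7.

Proposal 5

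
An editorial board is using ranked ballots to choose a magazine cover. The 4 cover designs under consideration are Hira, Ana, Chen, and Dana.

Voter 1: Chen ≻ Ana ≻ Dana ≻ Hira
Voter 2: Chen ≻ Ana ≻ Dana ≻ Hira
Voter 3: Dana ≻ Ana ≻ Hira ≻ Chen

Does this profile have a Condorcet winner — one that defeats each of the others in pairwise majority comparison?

Head-to-head results (3 voters total):
Hira vs Ana: Ana wins 3–0.
Hira vs Chen: Chen wins 2–1.
Hira vs Dana: Dana wins 3–0.
Ana vs Chen: Chen wins 2–1.
Ana vs Dana: Ana wins 2–1.
Chen vs Dana: Chen wins 2–1.
Chen beats each rival — Hira (2–1), Ana (2–1), Dana (2–1) — so Chen is the Condorcet winner.

Yes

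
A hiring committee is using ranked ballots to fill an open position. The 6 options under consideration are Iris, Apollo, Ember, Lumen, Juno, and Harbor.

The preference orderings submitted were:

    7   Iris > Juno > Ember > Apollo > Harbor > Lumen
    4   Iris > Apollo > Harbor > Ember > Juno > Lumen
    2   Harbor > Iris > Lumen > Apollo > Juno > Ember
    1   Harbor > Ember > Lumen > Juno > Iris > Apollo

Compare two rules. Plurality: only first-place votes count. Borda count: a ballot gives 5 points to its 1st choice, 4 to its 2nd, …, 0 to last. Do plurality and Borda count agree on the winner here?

Yes

Plurality first-place counts: Iris 11, Apollo 0, Ember 0, Lumen 0, Juno 0, Harbor 3 → Iris.
Borda totals: Iris 64, Apollo 34, Ember 33, Lumen 9, Juno 36, Harbor 34 → Iris.
The two rules agree on Iris.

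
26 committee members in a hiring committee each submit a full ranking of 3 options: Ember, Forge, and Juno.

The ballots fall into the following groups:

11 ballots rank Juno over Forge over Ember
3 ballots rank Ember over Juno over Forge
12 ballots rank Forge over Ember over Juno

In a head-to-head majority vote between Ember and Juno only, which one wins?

Ember

Ballots ranking Ember above Juno: 3+12 = 15.
Ballots ranking Juno above Ember: 11.
Ember wins the head-to-head, 15–11.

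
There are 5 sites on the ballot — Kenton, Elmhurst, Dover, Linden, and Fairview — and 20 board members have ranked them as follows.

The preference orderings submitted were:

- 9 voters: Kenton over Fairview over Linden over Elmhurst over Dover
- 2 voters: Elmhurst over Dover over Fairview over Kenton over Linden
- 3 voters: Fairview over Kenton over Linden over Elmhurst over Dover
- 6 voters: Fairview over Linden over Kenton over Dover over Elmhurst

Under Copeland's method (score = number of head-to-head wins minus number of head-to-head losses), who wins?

Pairwise results:
  Kenton vs Elmhurst: Kenton wins 18–2.
  Kenton vs Dover: Kenton wins 18–2.
  Kenton vs Linden: Kenton wins 14–6.
  Kenton vs Fairview: Fairview wins 11–9.
  Elmhurst vs Dover: Elmhurst wins 14–6.
  Elmhurst vs Linden: Linden wins 18–2.
  Elmhurst vs Fairview: Fairview wins 18–2.
  Dover vs Linden: Linden wins 18–2.
  Dover vs Fairview: Fairview wins 18–2.
  Linden vs Fairview: Fairview wins 20–0.
Copeland scores (wins − losses):
  Kenton: 3 − 1 = 2
  Elmhurst: 1 − 3 = -2
  Dover: 0 − 4 = -4
  Linden: 2 − 2 = 0
  Fairview: 4 − 0 = 4
Fairview has the best Copeland score.

Fairview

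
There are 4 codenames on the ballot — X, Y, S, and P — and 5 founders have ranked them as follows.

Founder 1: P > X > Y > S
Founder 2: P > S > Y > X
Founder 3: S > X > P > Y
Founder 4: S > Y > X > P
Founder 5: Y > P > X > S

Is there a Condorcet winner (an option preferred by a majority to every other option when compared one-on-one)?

Head-to-head results (5 voters total):
X vs Y: Y wins 3–2.
X vs S: S wins 3–2.
X vs P: P wins 3–2.
Y vs S: S wins 3–2.
Y vs P: P wins 3–2.
S vs P: P wins 3–2.
P beats each rival — X (3–2), Y (3–2), S (3–2) — so P is the Condorcet winner.

Yes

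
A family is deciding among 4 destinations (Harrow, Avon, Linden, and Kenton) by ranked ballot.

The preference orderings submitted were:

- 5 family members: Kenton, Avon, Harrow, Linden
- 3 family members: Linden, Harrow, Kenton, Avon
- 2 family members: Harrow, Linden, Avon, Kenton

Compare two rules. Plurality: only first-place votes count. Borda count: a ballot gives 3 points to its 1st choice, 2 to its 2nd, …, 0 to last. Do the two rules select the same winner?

Plurality first-place counts: Harrow 2, Avon 0, Linden 3, Kenton 5 → Kenton.
Borda totals: Harrow 17, Avon 12, Linden 13, Kenton 18 → Kenton.
The two rules agree on Kenton.

Yes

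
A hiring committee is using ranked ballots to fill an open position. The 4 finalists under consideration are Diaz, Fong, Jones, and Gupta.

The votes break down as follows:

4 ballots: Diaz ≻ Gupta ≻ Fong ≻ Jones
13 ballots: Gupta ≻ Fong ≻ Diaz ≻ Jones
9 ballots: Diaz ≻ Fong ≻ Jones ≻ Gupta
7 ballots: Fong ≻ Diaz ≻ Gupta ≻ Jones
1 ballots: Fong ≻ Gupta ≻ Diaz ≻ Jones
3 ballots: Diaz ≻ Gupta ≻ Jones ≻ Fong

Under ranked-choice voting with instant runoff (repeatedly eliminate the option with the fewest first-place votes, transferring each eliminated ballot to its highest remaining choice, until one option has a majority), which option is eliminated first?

Round 1: Diaz 16, Gupta 13, Fong 8, Jones 0. Jones has the fewest and is eliminated.
Round 2: Diaz 16, Gupta 13, Fong 8. Fong has the fewest and is eliminated.
Round 3: Diaz 23, Gupta 14. Diaz has a majority.

Jones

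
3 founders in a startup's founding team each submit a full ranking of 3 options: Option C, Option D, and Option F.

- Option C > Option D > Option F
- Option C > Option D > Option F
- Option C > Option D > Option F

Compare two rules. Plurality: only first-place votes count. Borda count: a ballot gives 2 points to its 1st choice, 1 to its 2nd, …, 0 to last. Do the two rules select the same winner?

Yes

Plurality first-place counts: Option C 3, Option D 0, Option F 0 → Option C.
Borda totals: Option C 6, Option D 3, Option F 0 → Option C.
The two rules agree on Option C.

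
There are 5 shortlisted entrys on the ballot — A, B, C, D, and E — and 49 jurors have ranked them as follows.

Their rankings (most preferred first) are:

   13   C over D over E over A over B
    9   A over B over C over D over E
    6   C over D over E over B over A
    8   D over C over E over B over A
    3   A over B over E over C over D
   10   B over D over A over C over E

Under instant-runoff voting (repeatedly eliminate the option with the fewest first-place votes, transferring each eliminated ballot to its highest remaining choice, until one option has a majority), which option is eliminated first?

E

Round 1: C 19, A 12, B 10, D 8, E 0. E has the fewest and is eliminated.
Round 2: C 19, A 12, B 10, D 8. D has the fewest and is eliminated.
Round 3: C 27, A 12, B 10. C has a majority.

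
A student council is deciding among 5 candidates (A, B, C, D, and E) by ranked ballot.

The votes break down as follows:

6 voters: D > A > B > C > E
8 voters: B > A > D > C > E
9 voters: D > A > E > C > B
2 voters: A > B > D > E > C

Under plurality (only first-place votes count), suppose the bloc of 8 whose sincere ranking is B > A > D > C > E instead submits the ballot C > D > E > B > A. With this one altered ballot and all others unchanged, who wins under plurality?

First-place totals with the altered ballot: A 2, B 0, C 8, D 15, E 0.
The winner is unchanged: still D.

D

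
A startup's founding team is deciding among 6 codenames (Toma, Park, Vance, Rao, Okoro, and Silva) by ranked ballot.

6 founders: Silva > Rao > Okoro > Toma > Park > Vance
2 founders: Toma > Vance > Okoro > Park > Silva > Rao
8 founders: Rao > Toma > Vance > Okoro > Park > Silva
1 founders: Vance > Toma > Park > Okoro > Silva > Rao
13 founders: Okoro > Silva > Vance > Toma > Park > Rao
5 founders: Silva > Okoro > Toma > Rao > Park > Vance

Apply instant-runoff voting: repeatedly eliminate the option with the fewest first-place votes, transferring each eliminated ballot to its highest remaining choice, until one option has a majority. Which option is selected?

Okoro

Round 1: Okoro 13, Silva 11, Rao 8, Toma 2, Vance 1, Park 0. Park has the fewest and is eliminated.
Round 2: Okoro 13, Silva 11, Rao 8, Toma 2, Vance 1. Vance has the fewest and is eliminated.
Round 3: Okoro 13, Silva 11, Rao 8, Toma 3. Toma has the fewest and is eliminated.
Round 4: Okoro 16, Silva 11, Rao 8. Rao has the fewest and is eliminated.
Round 5: Okoro 24, Silva 11. Okoro has a majority.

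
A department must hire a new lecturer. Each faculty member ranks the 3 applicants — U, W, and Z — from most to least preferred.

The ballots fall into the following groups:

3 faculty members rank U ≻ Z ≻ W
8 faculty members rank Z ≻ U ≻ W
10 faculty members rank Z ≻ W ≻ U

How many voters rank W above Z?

Ballots ranking W above Z: 0.
Ballots ranking Z above W: 3+8+10 = 21.
So 0 of 21 voters prefer W to Z.

0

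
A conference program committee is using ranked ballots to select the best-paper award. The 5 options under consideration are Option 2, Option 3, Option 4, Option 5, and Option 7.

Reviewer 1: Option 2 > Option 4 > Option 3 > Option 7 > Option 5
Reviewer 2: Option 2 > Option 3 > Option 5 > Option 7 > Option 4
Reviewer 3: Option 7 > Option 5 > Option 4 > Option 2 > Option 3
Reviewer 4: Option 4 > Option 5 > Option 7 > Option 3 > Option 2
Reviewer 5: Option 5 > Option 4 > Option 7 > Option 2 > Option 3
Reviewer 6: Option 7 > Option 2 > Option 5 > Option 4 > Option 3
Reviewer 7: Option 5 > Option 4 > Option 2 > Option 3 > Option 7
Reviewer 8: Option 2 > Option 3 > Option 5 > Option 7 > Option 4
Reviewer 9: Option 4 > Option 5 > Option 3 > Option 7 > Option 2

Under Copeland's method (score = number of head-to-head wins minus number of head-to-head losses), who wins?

Pairwise results:
  Option 2 vs Option 3: Option 2 wins 7–2.
  Option 2 vs Option 4: Option 4 wins 5–4.
  Option 2 vs Option 5: Option 5 wins 5–4.
  Option 2 vs Option 7: Option 7 wins 5–4.
  Option 3 vs Option 4: Option 4 wins 7–2.
  Option 3 vs Option 5: Option 5 wins 6–3.
  Option 3 vs Option 7: Option 3 wins 5–4.
  Option 4 vs Option 5: Option 5 wins 6–3.
  Option 4 vs Option 7: Option 4 wins 5–4.
  Option 5 vs Option 7: Option 5 wins 6–3.
Copeland scores (wins − losses):
  Option 2: 1 − 3 = -2
  Option 3: 1 − 3 = -2
  Option 4: 3 − 1 = 2
  Option 5: 4 − 0 = 4
  Option 7: 1 − 3 = -2
Option 5 has the best Copeland score.

Option 5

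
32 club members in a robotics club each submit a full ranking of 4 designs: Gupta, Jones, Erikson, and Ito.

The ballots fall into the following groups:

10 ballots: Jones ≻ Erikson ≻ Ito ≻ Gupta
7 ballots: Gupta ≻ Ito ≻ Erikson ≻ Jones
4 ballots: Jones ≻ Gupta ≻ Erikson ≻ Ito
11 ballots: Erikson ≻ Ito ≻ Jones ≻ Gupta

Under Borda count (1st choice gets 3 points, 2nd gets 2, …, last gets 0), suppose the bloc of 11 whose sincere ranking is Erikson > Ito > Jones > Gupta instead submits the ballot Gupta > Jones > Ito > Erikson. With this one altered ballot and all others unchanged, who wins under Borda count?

Borda totals with the altered ballot: Gupta 62, Jones 64, Erikson 31, Ito 35.
The switch changes the winner from Erikson to Jones.

Jones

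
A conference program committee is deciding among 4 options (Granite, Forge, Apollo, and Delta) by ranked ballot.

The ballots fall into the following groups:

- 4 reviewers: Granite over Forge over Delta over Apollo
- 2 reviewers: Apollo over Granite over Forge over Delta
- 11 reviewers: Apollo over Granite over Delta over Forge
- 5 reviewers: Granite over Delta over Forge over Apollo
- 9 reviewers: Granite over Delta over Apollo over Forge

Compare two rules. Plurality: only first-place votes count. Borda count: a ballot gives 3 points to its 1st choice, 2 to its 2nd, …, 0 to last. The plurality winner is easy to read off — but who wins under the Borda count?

Plurality first-place counts: Granite 18, Forge 0, Apollo 13, Delta 0 → Granite.
Borda totals: Granite 80, Forge 15, Apollo 48, Delta 43 → Granite.

Granite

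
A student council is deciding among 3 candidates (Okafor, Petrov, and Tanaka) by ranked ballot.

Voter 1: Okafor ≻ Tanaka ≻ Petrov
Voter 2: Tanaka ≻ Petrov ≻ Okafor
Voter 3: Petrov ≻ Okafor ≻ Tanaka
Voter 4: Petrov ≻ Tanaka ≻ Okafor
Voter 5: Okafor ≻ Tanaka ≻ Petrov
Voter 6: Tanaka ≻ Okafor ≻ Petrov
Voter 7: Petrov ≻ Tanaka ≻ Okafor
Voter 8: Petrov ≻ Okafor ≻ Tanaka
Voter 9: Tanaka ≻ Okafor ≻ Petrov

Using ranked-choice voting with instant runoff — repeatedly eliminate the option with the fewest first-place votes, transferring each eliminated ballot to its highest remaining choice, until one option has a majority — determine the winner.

Tanaka

Round 1: Petrov 4, Tanaka 3, Okafor 2. Okafor has the fewest and is eliminated.
Round 2: Tanaka 5, Petrov 4. Tanaka has a majority.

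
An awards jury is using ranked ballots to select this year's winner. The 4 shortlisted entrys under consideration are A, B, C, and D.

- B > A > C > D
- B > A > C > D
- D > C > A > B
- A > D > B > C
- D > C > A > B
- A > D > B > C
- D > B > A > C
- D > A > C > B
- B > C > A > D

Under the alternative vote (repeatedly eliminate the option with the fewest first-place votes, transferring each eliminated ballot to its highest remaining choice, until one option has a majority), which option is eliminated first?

Round 1: D 4, B 3, A 2, C 0. C has the fewest and is eliminated.
Round 2: D 4, B 3, A 2. A has the fewest and is eliminated.
Round 3: D 6, B 3. D has a majority.

C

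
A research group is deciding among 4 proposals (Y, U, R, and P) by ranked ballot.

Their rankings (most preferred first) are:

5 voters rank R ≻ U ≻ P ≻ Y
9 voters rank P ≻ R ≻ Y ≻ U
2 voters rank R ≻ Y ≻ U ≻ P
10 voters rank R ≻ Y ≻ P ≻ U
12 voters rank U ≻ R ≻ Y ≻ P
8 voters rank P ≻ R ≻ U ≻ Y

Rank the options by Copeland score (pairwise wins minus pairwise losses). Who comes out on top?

Pairwise results:
  Y vs U: U wins 25–21.
  Y vs R: R wins 46–0.
  Y vs P: Y wins 24–22.
  U vs R: R wins 34–12.
  U vs P: P wins 27–19.
  R vs P: R wins 29–17.
Copeland scores (wins − losses):
  Y: 1 − 2 = -1
  U: 1 − 2 = -1
  R: 3 − 0 = 3
  P: 1 − 2 = -1
R has the best Copeland score.

R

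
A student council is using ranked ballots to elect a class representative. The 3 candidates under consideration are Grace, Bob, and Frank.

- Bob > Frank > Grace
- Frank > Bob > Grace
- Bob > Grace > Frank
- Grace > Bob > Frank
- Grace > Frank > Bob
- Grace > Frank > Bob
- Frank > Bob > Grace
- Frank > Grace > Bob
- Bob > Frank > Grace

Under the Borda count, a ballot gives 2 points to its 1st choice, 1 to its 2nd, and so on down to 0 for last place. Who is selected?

Borda scores:
  Grace: 0 + 0 + 1 + 2 + 2 + 2 + 0 + 1 + 0 = 8
  Bob: 2 + 1 + 2 + 1 + 0 + 0 + 1 + 0 + 2 = 9
  Frank: 1 + 2 + 0 + 0 + 1 + 1 + 2 + 2 + 1 = 10
Frank has the highest total.

Frank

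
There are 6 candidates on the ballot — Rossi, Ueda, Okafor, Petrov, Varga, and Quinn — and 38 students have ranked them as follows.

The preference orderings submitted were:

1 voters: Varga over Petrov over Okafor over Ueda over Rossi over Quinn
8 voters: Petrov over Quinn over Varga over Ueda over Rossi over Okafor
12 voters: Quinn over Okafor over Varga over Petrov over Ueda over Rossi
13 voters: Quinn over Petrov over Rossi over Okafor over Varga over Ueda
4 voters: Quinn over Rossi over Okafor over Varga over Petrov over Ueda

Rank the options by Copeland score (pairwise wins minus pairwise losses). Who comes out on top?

Pairwise results:
  Rossi vs Ueda: Ueda wins 21–17.
  Rossi vs Okafor: Rossi wins 25–13.
  Rossi vs Petrov: Petrov wins 34–4.
  Rossi vs Varga: Varga wins 21–17.
  Rossi vs Quinn: Quinn wins 37–1.
  Ueda vs Okafor: Okafor wins 30–8.
  Ueda vs Petrov: Petrov wins 38–0.
  Ueda vs Varga: Varga wins 38–0.
  Ueda vs Quinn: Quinn wins 37–1.
  Okafor vs Petrov: Petrov wins 22–16.
  Okafor vs Varga: Okafor wins 29–9.
  Okafor vs Quinn: Quinn wins 37–1.
  Petrov vs Varga: Petrov wins 21–17.
  Petrov vs Quinn: Quinn wins 29–9.
  Varga vs Quinn: Quinn wins 37–1.
Copeland scores (wins − losses):
  Rossi: 1 − 4 = -3
  Ueda: 1 − 4 = -3
  Okafor: 2 − 3 = -1
  Petrov: 4 − 1 = 3
  Varga: 2 − 3 = -1
  Quinn: 5 − 0 = 5
Quinn has the best Copeland score.

Quinn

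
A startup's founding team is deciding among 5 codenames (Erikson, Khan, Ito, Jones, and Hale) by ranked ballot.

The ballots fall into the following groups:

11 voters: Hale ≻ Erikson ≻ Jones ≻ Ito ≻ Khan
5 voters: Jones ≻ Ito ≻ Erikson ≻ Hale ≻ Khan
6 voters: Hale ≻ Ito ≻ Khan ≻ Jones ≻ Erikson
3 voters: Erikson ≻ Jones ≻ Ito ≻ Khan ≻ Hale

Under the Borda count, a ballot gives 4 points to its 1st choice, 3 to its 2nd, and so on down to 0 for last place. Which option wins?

Borda scores:
  Erikson: 11·3 + 5·2 + 6·0 + 3·4 = 55
  Khan: 11·0 + 5·0 + 6·2 + 3·1 = 15
  Ito: 11·1 + 5·3 + 6·3 + 3·2 = 50
  Jones: 11·2 + 5·4 + 6·1 + 3·3 = 57
  Hale: 11·4 + 5·1 + 6·4 + 3·0 = 73
Hale has the highest total.

Hale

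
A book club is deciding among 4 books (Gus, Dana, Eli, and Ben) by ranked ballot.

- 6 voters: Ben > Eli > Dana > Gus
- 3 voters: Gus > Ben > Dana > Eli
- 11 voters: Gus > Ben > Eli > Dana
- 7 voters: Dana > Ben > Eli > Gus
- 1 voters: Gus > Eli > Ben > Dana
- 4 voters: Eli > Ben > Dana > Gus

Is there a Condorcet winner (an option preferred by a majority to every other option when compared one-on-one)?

Yes

Head-to-head results (32 voters total):
Gus vs Dana: Dana wins 17–15.
Gus vs Eli: Eli wins 17–15.
Gus vs Ben: Ben wins 17–15.
Dana vs Eli: Eli wins 22–10.
Dana vs Ben: Ben wins 25–7.
Eli vs Ben: Ben wins 27–5.
Ben beats each rival — Gus (17–15), Dana (25–7), Eli (27–5) — so Ben is the Condorcet winner.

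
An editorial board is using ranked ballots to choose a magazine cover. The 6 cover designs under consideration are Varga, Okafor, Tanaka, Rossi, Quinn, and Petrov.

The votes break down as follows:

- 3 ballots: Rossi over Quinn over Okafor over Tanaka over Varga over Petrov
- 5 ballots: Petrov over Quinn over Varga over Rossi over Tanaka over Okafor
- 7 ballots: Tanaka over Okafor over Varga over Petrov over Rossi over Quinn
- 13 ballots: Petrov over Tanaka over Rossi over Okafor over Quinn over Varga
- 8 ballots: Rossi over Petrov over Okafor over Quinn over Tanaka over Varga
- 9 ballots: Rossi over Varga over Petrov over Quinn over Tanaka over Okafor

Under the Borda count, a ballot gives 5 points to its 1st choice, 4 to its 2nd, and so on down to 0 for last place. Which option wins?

Borda scores:
  Varga: 3·1 + 5·3 + 7·3 + 13·0 + 8·0 + 9·4 = 75
  Okafor: 3·3 + 5·0 + 7·4 + 13·2 + 8·3 + 9·0 = 87
  Tanaka: 3·2 + 5·1 + 7·5 + 13·4 + 8·1 + 9·1 = 115
  Rossi: 3·5 + 5·2 + 7·1 + 13·3 + 8·5 + 9·5 = 156
  Quinn: 3·4 + 5·4 + 7·0 + 13·1 + 8·2 + 9·2 = 79
  Petrov: 3·0 + 5·5 + 7·2 + 13·5 + 8·4 + 9·3 = 163
Petrov has the highest total.

Petrov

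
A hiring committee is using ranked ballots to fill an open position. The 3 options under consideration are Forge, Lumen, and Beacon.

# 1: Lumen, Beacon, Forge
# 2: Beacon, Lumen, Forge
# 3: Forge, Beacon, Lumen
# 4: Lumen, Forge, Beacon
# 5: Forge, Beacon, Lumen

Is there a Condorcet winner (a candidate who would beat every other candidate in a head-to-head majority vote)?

Head-to-head results (5 voters total):
Forge vs Lumen: Lumen wins 3–2.
Forge vs Beacon: Forge wins 3–2.
Lumen vs Beacon: Beacon wins 3–2.
No candidate beats all others: Forge beats Beacon beats Lumen beats Forge, a majority cycle.

No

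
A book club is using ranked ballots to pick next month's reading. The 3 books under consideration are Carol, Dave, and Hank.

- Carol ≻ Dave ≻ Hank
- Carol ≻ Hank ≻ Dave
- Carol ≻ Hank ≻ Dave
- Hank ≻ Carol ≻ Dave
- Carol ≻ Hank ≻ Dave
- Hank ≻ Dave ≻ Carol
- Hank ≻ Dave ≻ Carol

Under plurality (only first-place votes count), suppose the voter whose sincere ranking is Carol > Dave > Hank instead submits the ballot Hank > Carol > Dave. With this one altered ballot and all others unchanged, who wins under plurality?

First-place totals with the altered ballot: Carol 3, Dave 0, Hank 4.
The switch changes the winner from Carol to Hank.

Hank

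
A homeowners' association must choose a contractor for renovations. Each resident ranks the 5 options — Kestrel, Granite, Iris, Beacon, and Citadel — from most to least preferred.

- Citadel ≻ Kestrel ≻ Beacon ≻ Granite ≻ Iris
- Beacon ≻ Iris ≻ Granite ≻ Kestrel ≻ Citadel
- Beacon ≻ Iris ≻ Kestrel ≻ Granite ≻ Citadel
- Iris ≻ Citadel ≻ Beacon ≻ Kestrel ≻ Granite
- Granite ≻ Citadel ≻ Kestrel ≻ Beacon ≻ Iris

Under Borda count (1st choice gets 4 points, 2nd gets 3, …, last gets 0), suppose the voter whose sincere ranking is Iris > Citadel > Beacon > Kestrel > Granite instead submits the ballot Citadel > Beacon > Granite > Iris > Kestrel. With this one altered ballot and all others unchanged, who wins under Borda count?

Borda totals with the altered ballot: Kestrel 8, Granite 10, Iris 7, Beacon 14, Citadel 11.
The winner is unchanged: still Beacon.

Beacon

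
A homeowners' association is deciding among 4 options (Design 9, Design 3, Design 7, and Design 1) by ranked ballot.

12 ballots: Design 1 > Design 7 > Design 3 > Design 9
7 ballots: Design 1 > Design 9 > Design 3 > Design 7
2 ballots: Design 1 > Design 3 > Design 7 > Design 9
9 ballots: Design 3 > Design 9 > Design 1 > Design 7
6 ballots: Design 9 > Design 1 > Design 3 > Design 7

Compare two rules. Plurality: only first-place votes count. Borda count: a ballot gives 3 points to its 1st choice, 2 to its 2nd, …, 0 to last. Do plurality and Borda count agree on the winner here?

Yes

Plurality first-place counts: Design 9 6, Design 3 9, Design 7 0, Design 1 21 → Design 1.
Borda totals: Design 9 50, Design 3 56, Design 7 26, Design 1 84 → Design 1.
The two rules agree on Design 1.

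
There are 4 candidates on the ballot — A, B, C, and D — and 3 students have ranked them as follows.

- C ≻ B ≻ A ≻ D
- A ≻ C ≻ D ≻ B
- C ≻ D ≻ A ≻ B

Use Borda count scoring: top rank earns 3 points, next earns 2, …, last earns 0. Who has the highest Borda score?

C

Borda scores:
  A: 1 + 3 + 1 = 5
  B: 2 + 0 + 0 = 2
  C: 3 + 2 + 3 = 8
  D: 0 + 1 + 2 = 3
C has the highest total.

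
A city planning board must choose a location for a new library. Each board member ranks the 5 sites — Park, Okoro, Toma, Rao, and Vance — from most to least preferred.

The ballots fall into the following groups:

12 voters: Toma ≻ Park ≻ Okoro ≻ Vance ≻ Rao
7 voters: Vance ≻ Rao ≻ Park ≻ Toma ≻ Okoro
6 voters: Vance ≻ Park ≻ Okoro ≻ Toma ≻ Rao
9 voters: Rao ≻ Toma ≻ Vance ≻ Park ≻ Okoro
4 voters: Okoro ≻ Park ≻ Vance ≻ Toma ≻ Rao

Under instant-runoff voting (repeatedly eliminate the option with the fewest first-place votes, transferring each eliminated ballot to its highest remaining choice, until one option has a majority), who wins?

Round 1: Vance 13, Toma 12, Rao 9, Okoro 4, Park 0. Park has the fewest and is eliminated.
Round 2: Vance 13, Toma 12, Rao 9, Okoro 4. Okoro has the fewest and is eliminated.
Round 3: Vance 17, Toma 12, Rao 9. Rao has the fewest and is eliminated.
Round 4: Toma 21, Vance 17. Toma has a majority.

Toma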